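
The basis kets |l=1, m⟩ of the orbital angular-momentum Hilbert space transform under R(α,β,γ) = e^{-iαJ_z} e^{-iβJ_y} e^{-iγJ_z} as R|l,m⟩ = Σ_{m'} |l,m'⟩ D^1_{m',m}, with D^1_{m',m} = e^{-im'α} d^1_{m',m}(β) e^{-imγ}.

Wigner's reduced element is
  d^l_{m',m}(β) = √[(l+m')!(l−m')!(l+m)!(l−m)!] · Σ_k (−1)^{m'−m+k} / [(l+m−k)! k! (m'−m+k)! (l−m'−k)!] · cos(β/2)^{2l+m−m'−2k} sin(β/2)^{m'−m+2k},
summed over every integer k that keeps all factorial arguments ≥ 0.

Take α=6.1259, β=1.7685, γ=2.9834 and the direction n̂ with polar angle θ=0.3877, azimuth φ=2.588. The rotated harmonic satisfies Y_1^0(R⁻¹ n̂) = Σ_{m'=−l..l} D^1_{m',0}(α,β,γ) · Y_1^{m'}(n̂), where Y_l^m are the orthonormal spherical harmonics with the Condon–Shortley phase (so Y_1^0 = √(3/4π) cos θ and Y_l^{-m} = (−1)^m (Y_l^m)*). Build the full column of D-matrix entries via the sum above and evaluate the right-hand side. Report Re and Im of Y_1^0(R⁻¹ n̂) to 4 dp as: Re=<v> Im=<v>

Need the full column D^1_{m',0} for m'=−1..1 at α=6.1259, β=1.7685, γ=2.9834.
cos(β/2)=0.633870, sin(β/2)=0.773440
d^1_{-1,0}: single k=1 term ⇒ +0.693332;  D = +0.684774-0.108602i
d^1_{0,0}: k∈[0..1] ⇒ +0.401791 -0.598209 = -0.196418;  D = -0.196418+0.000000i
d^1_{1,0}: single k=0 term ⇒ -0.693332;  D = -0.684774-0.108602i
Y_1^{m'}(θ=0.3877,φ=2.588) and Σ D·Y over m':
  (+0.6848-0.1086i)·(-0.1111-0.0687i)  (-0.1964+0.0000i)·(+0.4523+0.0000i)  (-0.6848-0.1086i)·(+0.1111-0.0687i)
Y_1^0(R⁻¹ n̂) = -0.255932+0.000000i

Re=-0.2559 Im=0.0000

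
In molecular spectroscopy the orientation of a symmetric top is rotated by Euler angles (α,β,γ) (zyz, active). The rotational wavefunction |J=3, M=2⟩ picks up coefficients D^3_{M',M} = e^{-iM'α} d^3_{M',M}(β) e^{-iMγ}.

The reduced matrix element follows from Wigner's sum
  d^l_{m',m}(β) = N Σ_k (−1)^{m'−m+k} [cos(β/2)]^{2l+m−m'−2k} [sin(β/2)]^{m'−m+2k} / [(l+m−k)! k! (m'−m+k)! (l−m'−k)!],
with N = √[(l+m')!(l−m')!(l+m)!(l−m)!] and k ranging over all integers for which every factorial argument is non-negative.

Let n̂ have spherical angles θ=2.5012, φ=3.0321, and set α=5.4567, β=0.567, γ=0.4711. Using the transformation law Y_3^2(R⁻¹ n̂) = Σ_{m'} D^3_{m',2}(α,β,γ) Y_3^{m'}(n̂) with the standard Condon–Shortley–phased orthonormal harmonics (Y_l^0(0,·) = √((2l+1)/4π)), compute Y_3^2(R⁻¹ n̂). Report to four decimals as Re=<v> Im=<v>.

Re=0.1139 Im=-0.0931

Need the full column D^3_{m',2} for m'=−3..3 at α=5.4567, β=0.567, γ=0.4711.
cos(β/2)=0.960082, sin(β/2)=0.279718
d^3_{-3,2}: single k=5 term ⇒ +0.004027;  D = -0.003870+0.001113i
d^3_{-2,2}: k∈[4..5] ⇒ +0.028214 -0.000479 = +0.027735;  D = -0.023697-0.014412i
d^3_{-1,2}: k∈[3..4] ⇒ +0.122494 -0.005199 = +0.117295;  D = -0.023060-0.115006i
d^3_{0,2}: k∈[2..3] ⇒ +0.364111 -0.030907 = +0.333204;  D = +0.195927-0.269514i
d^3_{1,2}: k∈[1..2] ⇒ +0.721543 -0.122494 = +0.599049;  D = +0.595043-0.069164i
d^3_{2,2}: k∈[0..1] ⇒ +0.783161 -0.332387 = +0.450774;  D = +0.341623+0.294093i
d^3_{3,2}: single k=0 term ⇒ -0.558905;  D = -0.018742-0.558590i
Y_3^{m'}(θ=2.5012,φ=3.0321) and Σ D·Y over m':
  (-0.0039+0.0011i)·(-0.0842-0.0287i)  (-0.0237-0.0144i)·(-0.2856-0.0636i)  (-0.0231-0.1150i)·(-0.4251-0.0467i)  (+0.1959-0.2695i)·(-0.0643+0.0000i)  (+0.5950-0.0692i)·(+0.4251-0.0467i)  (+0.3416+0.2941i)·(-0.2856+0.0636i)  (-0.0187-0.5586i)·(+0.0842-0.0287i)
Y_3^2(R⁻¹ n̂) = +0.113913-0.093068i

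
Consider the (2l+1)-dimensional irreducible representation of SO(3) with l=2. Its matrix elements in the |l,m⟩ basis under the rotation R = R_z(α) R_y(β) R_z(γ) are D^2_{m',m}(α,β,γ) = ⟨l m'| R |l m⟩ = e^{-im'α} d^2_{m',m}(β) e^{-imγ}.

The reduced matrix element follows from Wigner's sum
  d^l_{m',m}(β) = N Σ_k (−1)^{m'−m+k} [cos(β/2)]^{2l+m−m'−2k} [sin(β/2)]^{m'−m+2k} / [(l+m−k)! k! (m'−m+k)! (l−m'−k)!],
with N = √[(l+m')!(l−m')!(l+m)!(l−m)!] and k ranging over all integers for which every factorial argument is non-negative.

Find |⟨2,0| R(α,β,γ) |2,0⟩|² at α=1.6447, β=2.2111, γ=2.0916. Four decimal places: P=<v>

P=0.0013

D^2_{0,0}(1.6447,2.2111,2.0916) = e^{-i·0·1.6447}·d^2_{0,0}(2.2111)·e^{-i·0·2.0916}. Compute d first:
c=cos(2.2111/2)=0.448643, s=sin(2.2111/2)=0.893711; N=√[2·2·2·2]=4.000000
Admissible k: 0..2 (factorial args all ≥0)
  k=0: (−1)^0·4.0000/(4)·0.4486^4·0.8937^0 = +0.040514
  k=1: (−1)^1·4.0000/(1)·0.4486^2·0.8937^2 = -0.643067
  k=2: (−1)^2·4.0000/(4)·0.4486^0·0.8937^4 = +0.637953
d^2_{0,0}(2.2111) = +0.040514 -0.643067 +0.637953 = +0.035400
|D^2_{0,0}|² = |d^2_{0,0}(β)|² = (+0.035400)² = 0.001253 (the z-rotation phases have unit modulus)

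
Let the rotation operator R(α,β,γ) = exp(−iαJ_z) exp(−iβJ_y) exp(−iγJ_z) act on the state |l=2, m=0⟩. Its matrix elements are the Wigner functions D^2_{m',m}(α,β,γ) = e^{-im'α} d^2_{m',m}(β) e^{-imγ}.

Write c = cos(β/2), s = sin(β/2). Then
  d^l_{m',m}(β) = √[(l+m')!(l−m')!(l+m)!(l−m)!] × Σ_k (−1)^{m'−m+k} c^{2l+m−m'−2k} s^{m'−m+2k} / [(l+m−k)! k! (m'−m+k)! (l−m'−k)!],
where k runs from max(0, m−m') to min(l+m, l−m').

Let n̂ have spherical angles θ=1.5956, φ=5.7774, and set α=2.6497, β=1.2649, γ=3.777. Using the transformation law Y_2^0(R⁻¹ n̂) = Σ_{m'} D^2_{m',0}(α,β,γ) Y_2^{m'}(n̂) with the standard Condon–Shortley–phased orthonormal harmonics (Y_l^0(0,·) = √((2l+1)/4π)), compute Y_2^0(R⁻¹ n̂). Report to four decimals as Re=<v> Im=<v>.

Need the full column D^2_{m',0} for m'=−2..2 at α=2.6497, β=1.2649, γ=3.777.
cos(β/2)=0.806582, sin(β/2)=0.591123
d^2_{-2,0}: single k=2 term ⇒ +0.556836;  D = +0.308418-0.463622i
d^2_{-1,0}: k∈[1..2] ⇒ +0.759798 -0.408091 = +0.351707;  D = -0.310009+0.166110i
d^2_{0,0}: k∈[0..2] ⇒ +0.423247 -0.909310 +0.122099 = -0.363965;  D = -0.363965+0.000000i
d^2_{1,0}: k∈[0..1] ⇒ -0.759798 +0.408091 = -0.351707;  D = +0.310009+0.166110i
d^2_{2,0}: single k=0 term ⇒ +0.556836;  D = +0.308418+0.463622i
Y_2^{m'}(θ=1.5956,φ=5.7774) and Σ D·Y over m':
  (+0.3084-0.4636i)·(+0.2048+0.3272i)  (-0.3100+0.1661i)·(-0.0168-0.0093i)  (-0.3640+0.0000i)·(-0.3148+0.0000i)  (+0.3100+0.1661i)·(+0.0168-0.0093i)  (+0.3084+0.4636i)·(+0.2048-0.3272i)
Y_2^0(R⁻¹ n̂) = +0.557804+0.000000i

Re=0.5578 Im=0.0000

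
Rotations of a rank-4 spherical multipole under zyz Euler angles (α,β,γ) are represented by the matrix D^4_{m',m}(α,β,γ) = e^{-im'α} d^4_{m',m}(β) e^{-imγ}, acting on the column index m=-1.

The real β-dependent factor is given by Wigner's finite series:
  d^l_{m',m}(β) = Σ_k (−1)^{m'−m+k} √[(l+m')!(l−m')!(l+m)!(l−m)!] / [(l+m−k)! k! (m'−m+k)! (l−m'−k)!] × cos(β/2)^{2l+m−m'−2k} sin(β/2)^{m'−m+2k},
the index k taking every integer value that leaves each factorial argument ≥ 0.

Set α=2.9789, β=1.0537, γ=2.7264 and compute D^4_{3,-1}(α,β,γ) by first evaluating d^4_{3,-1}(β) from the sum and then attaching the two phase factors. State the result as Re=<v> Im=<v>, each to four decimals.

Re=0.3752 Im=0.0274

First d^4_{3,-1}(β=1.0537), then the phase factors e^{-i(3)α} and e^{-i(-1)γ}:
Half-angle: c=0.864395, s=0.502813. N=√(5040·1·6·120)=1904.940944
The bounds max(0,m−m')=0 and min(l+m,l−m')=1 give 2 terms
  k=0: (−1)^4·1904.9409/(144)·0.8644^4·0.5028^4 = +0.472057
  k=1: (−1)^5·1904.9409/(240)·0.8644^2·0.5028^6 = -0.095837
d^4_{3,-1}(1.0537) = +0.472057 -0.095837 = +0.376220
Attach z-rotation phases: D = e^{-i(3)(2.9789)}·(+0.376220)·e^{-i(-1)(2.7264)} = +0.375221+0.027397i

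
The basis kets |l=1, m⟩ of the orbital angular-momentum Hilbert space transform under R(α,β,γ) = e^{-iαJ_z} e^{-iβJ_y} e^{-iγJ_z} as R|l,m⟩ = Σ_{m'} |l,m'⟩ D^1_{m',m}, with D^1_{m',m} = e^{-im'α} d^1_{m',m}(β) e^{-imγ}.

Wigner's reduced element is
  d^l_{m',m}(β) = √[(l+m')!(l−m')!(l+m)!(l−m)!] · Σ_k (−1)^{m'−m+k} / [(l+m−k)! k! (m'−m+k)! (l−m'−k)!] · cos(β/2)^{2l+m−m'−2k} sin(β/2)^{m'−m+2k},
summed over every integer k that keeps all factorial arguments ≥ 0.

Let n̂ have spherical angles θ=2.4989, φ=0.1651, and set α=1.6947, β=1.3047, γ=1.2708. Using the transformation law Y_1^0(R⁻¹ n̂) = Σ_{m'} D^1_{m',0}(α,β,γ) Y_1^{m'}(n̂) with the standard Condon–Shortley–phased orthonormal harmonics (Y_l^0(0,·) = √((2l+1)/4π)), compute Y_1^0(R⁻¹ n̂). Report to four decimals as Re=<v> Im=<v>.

Need the full column D^1_{m',0} for m'=−1..1 at α=1.6947, β=1.3047, γ=1.2708.
cos(β/2)=0.794659, sin(β/2)=0.607056
d^1_{-1,0}: single k=1 term ⇒ +0.682220;  D = -0.084313+0.676990i
d^1_{0,0}: k∈[0..1] ⇒ +0.631484 -0.368516 = +0.262967;  D = +0.262967+0.000000i
d^1_{1,0}: single k=0 term ⇒ -0.682220;  D = +0.084313+0.676990i
Y_1^{m'}(θ=2.4989,φ=0.1651) and Σ D·Y over m':
  (-0.0843+0.6770i)·(+0.2043-0.0340i)  (+0.2630+0.0000i)·(-0.3911+0.0000i)  (+0.0843+0.6770i)·(-0.2043-0.0340i)
Y_1^0(R⁻¹ n̂) = -0.091215+0.000000i

Re=-0.0912 Im=0.0000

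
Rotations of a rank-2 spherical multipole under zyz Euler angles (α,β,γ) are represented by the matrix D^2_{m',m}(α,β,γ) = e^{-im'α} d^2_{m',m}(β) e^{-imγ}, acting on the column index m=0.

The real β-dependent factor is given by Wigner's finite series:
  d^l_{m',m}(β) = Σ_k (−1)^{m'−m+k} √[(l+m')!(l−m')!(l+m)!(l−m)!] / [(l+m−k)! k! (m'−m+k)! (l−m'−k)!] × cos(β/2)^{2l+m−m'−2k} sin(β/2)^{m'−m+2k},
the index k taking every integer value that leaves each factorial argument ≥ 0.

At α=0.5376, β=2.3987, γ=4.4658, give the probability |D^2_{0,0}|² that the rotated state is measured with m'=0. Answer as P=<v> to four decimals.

P=0.0984

Split into d^2_{0,0}(β=2.3987) × two z-phases.
c=cos(2.3987/2)=0.362964, s=sin(2.3987/2)=0.931803; N=√[2·2·2·2]=4.000000
Admissible k: 0..2 (factorial args all ≥0)
  k=0: (−1)^0·4.0000/(4)·0.3630^4·0.9318^0 = +0.017356
  k=1: (−1)^1·4.0000/(1)·0.3630^2·0.9318^2 = -0.457546
  k=2: (−1)^2·4.0000/(4)·0.3630^0·0.9318^4 = +0.753871
d^2_{0,0}(2.3987) = +0.017356 -0.457546 +0.753871 = +0.313681
|D^2_{0,0}|² = |d^2_{0,0}(β)|² = (+0.313681)² = 0.098396 (the z-rotation phases have unit modulus)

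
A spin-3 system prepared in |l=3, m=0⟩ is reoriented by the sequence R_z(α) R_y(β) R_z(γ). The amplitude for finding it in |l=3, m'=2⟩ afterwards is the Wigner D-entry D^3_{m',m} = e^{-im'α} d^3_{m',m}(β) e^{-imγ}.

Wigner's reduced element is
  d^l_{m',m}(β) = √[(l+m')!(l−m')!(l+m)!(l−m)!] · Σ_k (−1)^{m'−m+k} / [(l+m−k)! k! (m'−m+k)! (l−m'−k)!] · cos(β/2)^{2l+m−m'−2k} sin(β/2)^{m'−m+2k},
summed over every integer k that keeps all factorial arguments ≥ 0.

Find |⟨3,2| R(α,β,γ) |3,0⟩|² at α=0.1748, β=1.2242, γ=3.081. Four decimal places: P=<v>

P=0.1693

D^3_{2,0}(0.1748,1.2242,3.081) = e^{-i·2·0.1748}·d^3_{2,0}(1.2242)·e^{-i·0·3.081}. Compute d first:
c=cos(1.2242/2)=0.818443, s=sin(1.2242/2)=0.574587; N=√[120·1·6·6]=65.726707
k: max(0,(0)−(2))=0 … min(3+(0),3−(2))=1
  k=0: (−1)^2·65.7267/(12)·0.8184^4·0.5746^2 = +0.811385
  k=1: (−1)^3·65.7267/(12)·0.8184^2·0.5746^4 = -0.399910
d^3_{2,0}(1.2242) = +0.811385 -0.399910 = +0.411475
|D^3_{2,0}|² = |d^3_{2,0}(β)|² = (+0.411475)² = 0.169312 (the z-rotation phases have unit modulus)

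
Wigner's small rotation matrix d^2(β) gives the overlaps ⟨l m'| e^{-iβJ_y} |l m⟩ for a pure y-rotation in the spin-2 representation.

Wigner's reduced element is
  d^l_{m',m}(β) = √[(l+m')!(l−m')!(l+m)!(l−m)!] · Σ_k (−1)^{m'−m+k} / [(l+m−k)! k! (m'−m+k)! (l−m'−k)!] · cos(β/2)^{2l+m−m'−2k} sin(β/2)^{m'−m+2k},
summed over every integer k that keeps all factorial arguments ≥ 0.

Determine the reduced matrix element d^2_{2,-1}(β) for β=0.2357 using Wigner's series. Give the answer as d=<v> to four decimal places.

d=-0.0032

d^2_{2,-1}(β=0.2357) via Wigner's sum:
With c≡cos(β/2)=0.993064 and s≡sin(β/2)=0.117577, N=[24·1·1·6]^{1/2}=12.000000
The bounds max(0,m−m')=0 and min(l+m,l−m')=0 give 1 term
  k=0: (−1)^3·12.0000/(6)·0.9931^1·0.1176^3 = -0.003228
d^2_{2,-1}(0.2357) = -0.003228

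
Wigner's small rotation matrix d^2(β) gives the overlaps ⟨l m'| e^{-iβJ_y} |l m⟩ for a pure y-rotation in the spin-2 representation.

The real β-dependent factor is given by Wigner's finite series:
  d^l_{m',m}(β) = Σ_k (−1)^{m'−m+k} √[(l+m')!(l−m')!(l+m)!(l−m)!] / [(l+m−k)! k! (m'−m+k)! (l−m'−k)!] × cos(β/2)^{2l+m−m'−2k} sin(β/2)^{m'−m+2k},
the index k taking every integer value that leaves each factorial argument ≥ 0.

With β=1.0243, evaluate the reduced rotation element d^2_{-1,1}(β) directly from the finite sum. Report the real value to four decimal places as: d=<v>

d=0.4898

d^2_{-1,1}(β=1.0243) via Wigner's sum:
c=cos(1.0243/2)=0.871693, s=sin(1.0243/2)=0.490053; N=√[1·6·6·1]=6.000000
k∈{2,3} keeps every argument non-negative
  k=2: (−1)^0·6.0000/(2)·0.8717^2·0.4901^2 = +0.547436
  k=3: (−1)^1·6.0000/(6)·0.8717^0·0.4901^4 = -0.057673
d^2_{-1,1}(1.0243) = +0.547436 -0.057673 = +0.489763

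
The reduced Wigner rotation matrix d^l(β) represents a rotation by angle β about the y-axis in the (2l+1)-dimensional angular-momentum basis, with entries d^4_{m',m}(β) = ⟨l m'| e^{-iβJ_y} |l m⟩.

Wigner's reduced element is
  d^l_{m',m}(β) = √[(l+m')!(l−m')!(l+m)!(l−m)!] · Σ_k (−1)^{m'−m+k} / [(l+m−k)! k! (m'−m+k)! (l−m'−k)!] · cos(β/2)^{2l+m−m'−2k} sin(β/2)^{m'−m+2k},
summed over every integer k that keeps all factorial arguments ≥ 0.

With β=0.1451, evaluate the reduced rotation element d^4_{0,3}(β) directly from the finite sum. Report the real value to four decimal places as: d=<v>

d^4_{0,3}(β=0.1451) via Wigner's sum:
Half-angle: c=0.997369, s=0.072486. N=√(24·24·5040·1)=1703.830978
Admissible k: 3..4 (factorial args all ≥0)
  k=3: (−1)^0·1703.8310/(144)·0.9974^5·0.0725^3 = +0.004447
  k=4: (−1)^1·1703.8310/(144)·0.9974^3·0.0725^5 = -0.000023
d^4_{0,3}(0.1451) = +0.004447 -0.000023 = +0.004424

d=0.0044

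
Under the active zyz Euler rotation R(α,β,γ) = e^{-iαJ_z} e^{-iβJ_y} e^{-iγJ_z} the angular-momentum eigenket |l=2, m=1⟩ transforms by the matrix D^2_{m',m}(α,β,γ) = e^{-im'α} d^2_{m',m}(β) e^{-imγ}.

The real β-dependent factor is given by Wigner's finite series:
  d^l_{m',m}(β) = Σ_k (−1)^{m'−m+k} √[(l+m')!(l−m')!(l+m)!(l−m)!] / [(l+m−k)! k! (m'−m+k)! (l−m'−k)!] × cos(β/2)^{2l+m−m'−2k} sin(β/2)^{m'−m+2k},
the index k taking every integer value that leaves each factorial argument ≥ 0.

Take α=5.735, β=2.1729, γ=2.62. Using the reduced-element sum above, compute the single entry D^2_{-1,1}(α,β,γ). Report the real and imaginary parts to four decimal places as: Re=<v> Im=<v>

Re=0.1039 Im=-0.0028

D^2_{-1,1}(5.735,2.1729,2.62) = e^{-i·-1·5.735}·d^2_{-1,1}(2.1729)·e^{-i·1·2.62}. Compute d first:
Half-angle: c=0.465630, s=0.884980. N=√(1·6·6·1)=6.000000
The bounds max(0,m−m')=2 and min(l+m,l−m')=3 give 2 terms
  k=2: (−1)^0·6.0000/(2)·0.4656^2·0.8850^2 = +0.509412
  k=3: (−1)^1·6.0000/(6)·0.4656^0·0.8850^4 = -0.613385
d^2_{-1,1}(2.1729) = +0.509412 -0.613385 = -0.103972
D = (+0.853472-0.521139i)·(-0.103972)·(-0.867027-0.498262i) = +0.103935-0.002765i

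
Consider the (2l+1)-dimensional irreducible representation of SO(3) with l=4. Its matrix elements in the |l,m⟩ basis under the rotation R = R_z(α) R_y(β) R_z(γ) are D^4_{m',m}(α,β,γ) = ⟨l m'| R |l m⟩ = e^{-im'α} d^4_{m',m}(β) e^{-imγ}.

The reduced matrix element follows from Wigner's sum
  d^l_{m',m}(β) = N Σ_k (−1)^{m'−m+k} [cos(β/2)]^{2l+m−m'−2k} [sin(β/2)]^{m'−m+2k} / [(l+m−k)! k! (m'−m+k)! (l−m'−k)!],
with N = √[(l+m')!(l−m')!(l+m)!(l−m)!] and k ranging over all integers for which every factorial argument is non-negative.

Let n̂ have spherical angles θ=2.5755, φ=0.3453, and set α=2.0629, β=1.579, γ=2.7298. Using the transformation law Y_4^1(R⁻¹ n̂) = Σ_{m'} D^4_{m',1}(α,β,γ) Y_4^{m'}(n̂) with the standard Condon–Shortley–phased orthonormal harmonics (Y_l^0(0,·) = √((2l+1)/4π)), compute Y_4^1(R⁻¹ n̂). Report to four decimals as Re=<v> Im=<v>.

Re=0.0989 Im=-0.0149

Need the full column D^4_{m',1} for m'=−4..4 at α=2.0629, β=1.579, γ=2.7298.
cos(β/2)=0.704200, sin(β/2)=0.710001
d^4_{-4,1}: single k=5 term ⇒ +0.471496;  D = +0.341307-0.325297i
d^4_{-3,1}: k∈[4..5] ⇒ +0.826686 -0.504217 = +0.322469;  D = -0.306371-0.100613i
d^4_{-2,1}: k∈[3..5] ⇒ +0.876544 -1.336567 +0.271735 = -0.188287;  D = -0.032745-0.185418i
d^4_{-1,1}: k∈[2..5] ⇒ +0.614746 -1.874748 +0.952881 -0.064576 = -0.371697;  D = -0.292058+0.229914i
d^4_{0,1}: k∈[1..4] ⇒ +0.272677 -1.663125 +1.690638 -0.286434 = +0.013755;  D = -0.012605-0.005506i
d^4_{1,1}: k∈[0..3] ⇒ +0.060474 -0.922119 +1.874748 -0.635254 = +0.377849;  D = +0.030313+0.376631i
d^4_{2,1}: k∈[0..2] ⇒ -0.258684 +1.314816 -0.891045 = +0.165088;  D = +0.138772-0.089422i
d^4_{3,1}: k∈[0..1] ⇒ +0.487940 -0.826686 = -0.338746;  D = +0.296252+0.164267i
d^4_{4,1}: single k=0 term ⇒ -0.463823;  D = +0.006574-0.463777i
Y_4^{m'}(θ=2.5755,φ=0.3453) and Σ D·Y over m':
  (+0.3413-0.3253i)·(+0.0069-0.0360i)  (-0.3064-0.1006i)·(-0.0831+0.1402i)  (-0.0327-0.1854i)·(+0.2957-0.2444i)  (-0.2921+0.2299i)·(-0.4003+0.1440i)  (-0.0126-0.0055i)·(-0.0645+0.0000i)  (+0.0303+0.3766i)·(+0.4003+0.1440i)  (+0.1388-0.0894i)·(+0.2957+0.2444i)  (+0.2963+0.1643i)·(+0.0831+0.1402i)  (+0.0066-0.4638i)·(+0.0069+0.0360i)
Y_4^1(R⁻¹ n̂) = +0.098938-0.014861i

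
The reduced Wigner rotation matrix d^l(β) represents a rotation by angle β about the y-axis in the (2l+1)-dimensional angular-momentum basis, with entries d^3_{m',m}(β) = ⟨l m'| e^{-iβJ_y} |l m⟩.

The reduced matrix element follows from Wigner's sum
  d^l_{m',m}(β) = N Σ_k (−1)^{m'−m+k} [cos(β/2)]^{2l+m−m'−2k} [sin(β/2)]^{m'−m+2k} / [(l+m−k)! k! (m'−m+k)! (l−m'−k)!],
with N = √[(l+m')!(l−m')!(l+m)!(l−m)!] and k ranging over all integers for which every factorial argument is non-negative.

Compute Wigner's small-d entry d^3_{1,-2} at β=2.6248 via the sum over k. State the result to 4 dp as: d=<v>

d=0.5872

d^3_{1,-2}(β=2.6248) via Wigner's sum:
With c≡cos(β/2)=0.255530 and s≡sin(β/2)=0.966801, N=[24·2·1·120]^{1/2}=75.894664
k∈{0,1} keeps every argument non-negative
  k=0: (−1)^3·75.8947/(12)·0.2555^3·0.9668^3 = -0.095361
  k=1: (−1)^4·75.8947/(24)·0.2555^1·0.9668^5 = +0.682540
d^3_{1,-2}(2.6248) = -0.095361 +0.682540 = +0.587179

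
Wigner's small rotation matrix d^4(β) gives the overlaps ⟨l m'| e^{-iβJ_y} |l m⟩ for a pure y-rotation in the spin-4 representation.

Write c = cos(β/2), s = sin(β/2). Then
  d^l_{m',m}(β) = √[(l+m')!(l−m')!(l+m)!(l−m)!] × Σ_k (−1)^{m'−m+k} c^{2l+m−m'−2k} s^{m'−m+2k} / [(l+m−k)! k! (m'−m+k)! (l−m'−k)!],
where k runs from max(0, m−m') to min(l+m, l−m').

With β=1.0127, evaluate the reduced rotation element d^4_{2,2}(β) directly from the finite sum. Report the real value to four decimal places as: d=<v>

d=-0.4351

d^4_{2,2}(β=1.0127) via Wigner's sum:
With c≡cos(β/2)=0.874521 and s≡sin(β/2)=0.484988, N=[720·2·720·2]^{1/2}=1440.000000
Admissible k: 0..2 (factorial args all ≥0)
  k=0: (−1)^0·1440.0000/(1440)·0.8745^8·0.4850^0 = +0.342106
  k=1: (−1)^1·1440.0000/(120)·0.8745^6·0.4850^2 = -1.262595
  k=2: (−1)^2·1440.0000/(96)·0.8745^4·0.4850^4 = +0.485397
d^4_{2,2}(1.0127) = +0.342106 -1.262595 +0.485397 = -0.435093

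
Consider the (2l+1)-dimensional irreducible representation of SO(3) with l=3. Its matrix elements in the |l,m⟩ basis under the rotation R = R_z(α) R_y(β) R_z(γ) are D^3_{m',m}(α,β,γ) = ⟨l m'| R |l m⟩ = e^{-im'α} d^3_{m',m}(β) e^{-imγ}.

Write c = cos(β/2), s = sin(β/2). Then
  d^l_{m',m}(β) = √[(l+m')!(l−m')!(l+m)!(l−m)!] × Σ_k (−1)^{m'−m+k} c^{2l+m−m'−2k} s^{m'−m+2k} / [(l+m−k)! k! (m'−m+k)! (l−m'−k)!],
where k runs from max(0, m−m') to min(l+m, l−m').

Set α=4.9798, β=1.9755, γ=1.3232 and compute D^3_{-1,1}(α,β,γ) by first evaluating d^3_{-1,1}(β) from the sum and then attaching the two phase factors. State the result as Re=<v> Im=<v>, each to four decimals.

Re=0.3960 Im=0.2241

D^3_{-1,1}(4.9798,1.9755,1.3232) = e^{-i·-1·4.9798}·d^3_{-1,1}(1.9755)·e^{-i·1·1.3232}. Compute d first:
Half-angle: c=0.550570, s=0.834789. N=√(2·24·24·2)=48.000000
Admissible k: 2..4 (factorial args all ≥0)
  k=2: (−1)^0·48.0000/(8)·0.5506^4·0.8348^2 = +0.384197
  k=3: (−1)^1·48.0000/(6)·0.5506^2·0.8348^4 = -1.177665
  k=4: (−1)^2·48.0000/(48)·0.5506^0·0.8348^6 = +0.338424
d^3_{-1,1}(1.9755) = +0.384197 -1.177665 +0.338424 = -0.455044
D = (+0.264235-0.964458i)·(-0.455044)·(+0.245074-0.969504i) = +0.396020+0.224128i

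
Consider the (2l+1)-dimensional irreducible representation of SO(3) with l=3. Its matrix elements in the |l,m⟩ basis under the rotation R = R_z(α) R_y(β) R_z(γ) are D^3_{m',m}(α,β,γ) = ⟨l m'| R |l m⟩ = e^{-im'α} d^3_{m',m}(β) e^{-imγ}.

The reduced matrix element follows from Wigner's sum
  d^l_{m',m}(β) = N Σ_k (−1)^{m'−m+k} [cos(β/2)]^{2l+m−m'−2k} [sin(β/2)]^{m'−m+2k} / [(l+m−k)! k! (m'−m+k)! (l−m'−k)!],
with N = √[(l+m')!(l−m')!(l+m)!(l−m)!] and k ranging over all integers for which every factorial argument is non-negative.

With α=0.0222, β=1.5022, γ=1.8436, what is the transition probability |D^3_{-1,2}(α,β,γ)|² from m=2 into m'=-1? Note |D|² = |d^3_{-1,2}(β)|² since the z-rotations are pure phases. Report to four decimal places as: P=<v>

P=0.1961

First d^3_{-1,2}(β=1.5022), then the phase factors e^{-i(-1)α} and e^{-i(2)γ}:
c=cos(1.5022/2)=0.730939, s=sin(1.5022/2)=0.682443; N=√[2·24·120·1]=75.894664
k: max(0,(2)−(-1))=3 … min(3+(2),3−(-1))=4
  k=3: (−1)^0·75.8947/(12)·0.7309^3·0.6824^3 = +0.785005
  k=4: (−1)^1·75.8947/(24)·0.7309^1·0.6824^5 = -0.342148
d^3_{-1,2}(1.5022) = +0.785005 -0.342148 = +0.442857
|D^3_{-1,2}|² = |d^3_{-1,2}(β)|² = (+0.442857)² = 0.196122 (the z-rotation phases have unit modulus)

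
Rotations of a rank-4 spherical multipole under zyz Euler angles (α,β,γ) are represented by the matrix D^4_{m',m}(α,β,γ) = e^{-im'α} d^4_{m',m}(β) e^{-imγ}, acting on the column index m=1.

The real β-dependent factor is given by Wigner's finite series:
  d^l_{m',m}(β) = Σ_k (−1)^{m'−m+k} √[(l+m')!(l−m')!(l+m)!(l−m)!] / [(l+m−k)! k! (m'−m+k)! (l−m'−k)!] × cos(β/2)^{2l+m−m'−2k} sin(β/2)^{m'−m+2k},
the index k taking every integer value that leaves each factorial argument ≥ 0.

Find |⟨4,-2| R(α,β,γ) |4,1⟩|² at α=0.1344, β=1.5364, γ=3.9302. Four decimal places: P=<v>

P=0.0161

Split into d^4_{-2,1}(β=1.5364) × two z-phases.
c=cos(1.5364/2)=0.719163, s=sin(1.5364/2)=0.694842; N=√[2·720·120·6]=1018.233765
k∈{3,4,5} keeps every argument non-negative
  k=3: (−1)^0·1018.2338/(72)·0.7192^5·0.6948^3 = +0.912658
  k=4: (−1)^1·1018.2338/(48)·0.7192^3·0.6948^5 = -1.277960
  k=5: (−1)^2·1018.2338/(240)·0.7192^1·0.6948^7 = +0.238597
d^4_{-2,1}(1.5364) = +0.912658 -1.277960 +0.238597 = -0.126705
|D^4_{-2,1}|² = |d^4_{-2,1}(β)|² = (-0.126705)² = 0.016054 (the z-rotation phases have unit modulus)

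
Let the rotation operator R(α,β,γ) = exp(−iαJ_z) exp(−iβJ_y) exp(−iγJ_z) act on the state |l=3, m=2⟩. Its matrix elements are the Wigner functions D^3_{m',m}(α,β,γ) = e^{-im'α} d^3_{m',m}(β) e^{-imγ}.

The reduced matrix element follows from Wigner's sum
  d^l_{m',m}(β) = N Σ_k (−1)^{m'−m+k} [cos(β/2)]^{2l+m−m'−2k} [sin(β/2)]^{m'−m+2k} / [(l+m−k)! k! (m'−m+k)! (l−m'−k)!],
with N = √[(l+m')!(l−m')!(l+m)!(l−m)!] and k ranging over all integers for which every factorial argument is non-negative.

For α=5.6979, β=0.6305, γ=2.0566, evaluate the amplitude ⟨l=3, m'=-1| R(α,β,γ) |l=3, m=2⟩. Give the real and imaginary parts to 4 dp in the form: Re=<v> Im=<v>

Re=-0.0021 Im=0.1534

First d^3_{-1,2}(β=0.6305), then the phase factors e^{-i(-1)α} and e^{-i(2)γ}:
c=cos(0.6305/2)=0.950719, s=sin(0.6305/2)=0.310054; N=√[2·24·120·1]=75.894664
The bounds max(0,m−m')=3 and min(l+m,l−m')=4 give 2 terms
  k=3: (−1)^0·75.8947/(12)·0.9507^3·0.3101^3 = +0.161994
  k=4: (−1)^1·75.8947/(24)·0.9507^1·0.3101^5 = -0.008615
d^3_{-1,2}(0.6305) = +0.161994 -0.008615 = +0.153379
D = (+0.833555-0.552437i)·(+0.153379)·(-0.563973+0.825793i) = -0.002132+0.153365i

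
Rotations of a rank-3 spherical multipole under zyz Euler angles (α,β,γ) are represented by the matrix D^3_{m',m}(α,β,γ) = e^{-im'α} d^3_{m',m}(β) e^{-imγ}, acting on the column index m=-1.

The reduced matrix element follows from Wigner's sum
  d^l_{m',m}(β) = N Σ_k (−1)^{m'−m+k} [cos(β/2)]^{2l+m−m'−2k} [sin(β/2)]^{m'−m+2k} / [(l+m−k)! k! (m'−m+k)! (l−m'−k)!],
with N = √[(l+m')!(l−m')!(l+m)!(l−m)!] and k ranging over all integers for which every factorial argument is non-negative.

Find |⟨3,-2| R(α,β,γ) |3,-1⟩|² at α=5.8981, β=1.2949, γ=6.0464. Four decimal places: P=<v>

First d^3_{-2,-1}(β=1.2949), then the phase factors e^{-i(-2)α} and e^{-i(-1)γ}:
Half-angle: c=0.797624, s=0.603154. N=√(1·120·2·24)=75.894664
k: max(0,(-1)−(-2))=1 … min(3+(-1),3−(-2))=2
  k=1: (−1)^0·75.8947/(24)·0.7976^5·0.6032^1 = +0.615773
  k=2: (−1)^1·75.8947/(12)·0.7976^3·0.6032^3 = -0.704224
d^3_{-2,-1}(1.2949) = +0.615773 -0.704224 = -0.088451
|D^3_{-2,-1}|² = |d^3_{-2,-1}(β)|² = (-0.088451)² = 0.007824 (the z-rotation phases have unit modulus)

P=0.0078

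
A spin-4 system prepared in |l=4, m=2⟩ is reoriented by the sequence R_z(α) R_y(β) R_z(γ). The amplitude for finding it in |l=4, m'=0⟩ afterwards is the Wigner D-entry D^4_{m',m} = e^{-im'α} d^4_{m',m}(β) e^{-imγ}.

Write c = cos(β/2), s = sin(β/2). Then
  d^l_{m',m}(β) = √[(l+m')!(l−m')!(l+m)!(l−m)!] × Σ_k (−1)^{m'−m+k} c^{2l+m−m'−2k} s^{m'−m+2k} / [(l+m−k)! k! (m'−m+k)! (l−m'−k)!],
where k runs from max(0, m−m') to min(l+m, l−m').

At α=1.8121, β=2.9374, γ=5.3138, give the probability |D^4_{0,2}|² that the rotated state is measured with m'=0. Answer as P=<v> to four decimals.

Split into d^4_{0,2}(β=2.9374) × two z-phases.
Half-angle: c=0.101919, s=0.994793. N=√(24·24·720·2)=910.735966
k: max(0,(2)−(0))=2 … min(4+(2),4−(0))=4
  k=2: (−1)^0·910.7360/(96)·0.1019^6·0.9948^2 = +0.000011
  k=3: (−1)^1·910.7360/(36)·0.1019^4·0.9948^4 = -0.002673
  k=4: (−1)^2·910.7360/(96)·0.1019^2·0.9948^6 = +0.095505
d^4_{0,2}(2.9374) = +0.000011 -0.002673 +0.095505 = +0.092843
|D^4_{0,2}|² = |d^4_{0,2}(β)|² = (+0.092843)² = 0.008620 (the z-rotation phases have unit modulus)

P=0.0086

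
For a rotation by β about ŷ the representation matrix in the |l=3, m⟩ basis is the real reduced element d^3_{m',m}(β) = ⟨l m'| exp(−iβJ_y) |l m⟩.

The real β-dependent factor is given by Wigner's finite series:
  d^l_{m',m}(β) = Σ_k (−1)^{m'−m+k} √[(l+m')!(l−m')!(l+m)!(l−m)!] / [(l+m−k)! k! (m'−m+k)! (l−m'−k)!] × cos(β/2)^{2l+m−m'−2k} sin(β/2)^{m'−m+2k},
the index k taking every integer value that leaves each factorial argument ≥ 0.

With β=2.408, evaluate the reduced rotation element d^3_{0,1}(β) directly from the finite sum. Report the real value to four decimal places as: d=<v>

d=0.5098

d^3_{0,1}(β=2.408) via Wigner's sum:
Half-angle: c=0.358627, s=0.933481. N=√(6·6·24·2)=41.569219
The bounds max(0,m−m')=1 and min(l+m,l−m')=3 give 3 terms
  k=1: (−1)^0·41.5692/(12)·0.3586^5·0.9335^1 = +0.019183
  k=2: (−1)^1·41.5692/(4)·0.3586^3·0.9335^3 = -0.389903
  k=3: (−1)^2·41.5692/(12)·0.3586^1·0.9335^5 = +0.880564
d^3_{0,1}(2.408) = +0.019183 -0.389903 +0.880564 = +0.509844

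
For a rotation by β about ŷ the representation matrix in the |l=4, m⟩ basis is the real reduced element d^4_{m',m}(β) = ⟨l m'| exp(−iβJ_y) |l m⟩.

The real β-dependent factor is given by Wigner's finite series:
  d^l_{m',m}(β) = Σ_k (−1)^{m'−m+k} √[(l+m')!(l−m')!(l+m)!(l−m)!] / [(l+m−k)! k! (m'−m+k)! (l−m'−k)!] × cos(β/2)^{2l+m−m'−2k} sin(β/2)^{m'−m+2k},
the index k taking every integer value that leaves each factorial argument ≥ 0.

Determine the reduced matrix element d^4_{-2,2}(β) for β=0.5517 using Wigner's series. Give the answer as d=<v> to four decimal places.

d=0.0662

d^4_{-2,2}(β=0.5517) via Wigner's sum:
With c≡cos(β/2)=0.962194 and s≡sin(β/2)=0.272365, N=[2·720·720·2]^{1/2}=1440.000000
The bounds max(0,m−m')=4 and min(l+m,l−m')=6 give 3 terms
  k=4: (−1)^0·1440.0000/(96)·0.9622^4·0.2724^4 = +0.070753
  k=5: (−1)^1·1440.0000/(120)·0.9622^2·0.2724^6 = -0.004535
  k=6: (−1)^2·1440.0000/(1440)·0.9622^0·0.2724^8 = +0.000030
d^4_{-2,2}(0.5517) = +0.070753 -0.004535 +0.000030 = +0.066248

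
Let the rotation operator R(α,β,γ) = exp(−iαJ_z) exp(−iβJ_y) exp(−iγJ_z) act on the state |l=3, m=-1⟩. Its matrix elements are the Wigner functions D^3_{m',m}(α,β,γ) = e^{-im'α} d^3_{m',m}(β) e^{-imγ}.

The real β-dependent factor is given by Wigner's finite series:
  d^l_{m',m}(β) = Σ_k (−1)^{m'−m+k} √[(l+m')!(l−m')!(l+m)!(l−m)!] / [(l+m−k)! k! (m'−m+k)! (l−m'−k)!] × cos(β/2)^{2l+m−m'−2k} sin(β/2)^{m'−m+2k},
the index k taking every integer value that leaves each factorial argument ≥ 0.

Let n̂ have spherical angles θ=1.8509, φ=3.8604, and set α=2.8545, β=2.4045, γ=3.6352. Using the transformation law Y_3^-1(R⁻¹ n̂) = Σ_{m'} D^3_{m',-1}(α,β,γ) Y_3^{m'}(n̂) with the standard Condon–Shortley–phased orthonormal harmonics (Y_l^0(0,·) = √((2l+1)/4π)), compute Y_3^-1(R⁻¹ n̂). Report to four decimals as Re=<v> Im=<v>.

Re=-0.0354 Im=0.1344

Need the full column D^3_{m',-1} for m'=−3..3 at α=2.8545, β=2.4045, γ=3.6352.
cos(β/2)=0.360260, sin(β/2)=0.932852
d^3_{-3,-1}: single k=2 term ⇒ +0.056772;  D = +0.052978-0.020406i
d^3_{-2,-1}: k∈[1..2] ⇒ +0.017902 -0.240058 = -0.222156;  D = +0.221435-0.017882i
d^3_{-1,-1}: k∈[0..2] ⇒ +0.002186 -0.117268 +0.589704 = +0.474622;  D = +0.464537+0.097321i
d^3_{0,-1}: k∈[0..2] ⇒ -0.019610 +0.394455 -0.881597 = -0.506752;  D = +0.446261+0.240102i
d^3_{1,-1}: k∈[0..2] ⇒ +0.087951 -0.786271 +0.658987 = -0.039334;  D = -0.027944-0.027682i
d^3_{2,-1}: k∈[0..1] ⇒ -0.240058 +0.804784 = +0.564727;  D = -0.272232-0.494779i
d^3_{3,-1}: single k=0 term ⇒ +0.380652;  D = +0.081550+0.371814i
Y_3^{m'}(θ=1.8509,φ=3.8604) and Σ D·Y over m':
  (+0.0530-0.0204i)·(+0.2047+0.3086i)  (+0.2214-0.0179i)·(-0.0346+0.2586i)  (+0.4645+0.0973i)·(+0.1444-0.1264i)  (+0.4463+0.2401i)·(+0.2701+0.0000i)  (-0.0279-0.0277i)·(-0.1444-0.1264i)  (-0.2722-0.4948i)·(-0.0346-0.2586i)  (+0.0815+0.3718i)·(-0.2047+0.3086i)
Y_3^-1(R⁻¹ n̂) = -0.035427+0.134406i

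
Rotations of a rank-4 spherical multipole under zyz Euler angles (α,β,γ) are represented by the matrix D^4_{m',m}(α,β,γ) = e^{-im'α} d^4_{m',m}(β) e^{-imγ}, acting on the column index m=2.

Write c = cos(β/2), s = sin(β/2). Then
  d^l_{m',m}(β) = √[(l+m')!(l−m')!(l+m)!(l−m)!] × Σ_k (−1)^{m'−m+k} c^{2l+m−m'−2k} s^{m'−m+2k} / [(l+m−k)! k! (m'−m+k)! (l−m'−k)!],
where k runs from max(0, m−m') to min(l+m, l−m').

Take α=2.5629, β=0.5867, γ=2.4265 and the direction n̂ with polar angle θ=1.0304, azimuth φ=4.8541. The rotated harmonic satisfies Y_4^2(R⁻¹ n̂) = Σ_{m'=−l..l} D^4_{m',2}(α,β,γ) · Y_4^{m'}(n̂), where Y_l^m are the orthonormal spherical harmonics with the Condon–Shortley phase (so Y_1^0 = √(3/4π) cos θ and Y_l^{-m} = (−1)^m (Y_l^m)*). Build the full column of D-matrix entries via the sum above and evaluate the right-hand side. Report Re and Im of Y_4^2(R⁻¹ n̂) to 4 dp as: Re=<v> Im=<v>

Need the full column D^4_{m',2} for m'=−4..4 at α=2.5629, β=0.5867, γ=2.4265.
cos(β/2)=0.957281, sin(β/2)=0.289161
d^4_{-4,2}: single k=6 term ⇒ +0.002835;  D = +0.001796-0.002193i
d^4_{-3,2}: k∈[5..6] ⇒ +0.019907 -0.000605 = +0.019301;  D = -0.018405+0.005812i
d^4_{-2,2}: k∈[4..6] ⇒ +0.088065 -0.006428 +0.000049 = +0.081686;  D = +0.078665+0.022009i
d^4_{-1,2}: k∈[3..5] ⇒ +0.274871 -0.037620 +0.000687 = +0.237938;  D = -0.156768-0.178992i
d^4_{0,2}: k∈[2..4] ⇒ +0.610429 -0.148527 +0.005082 = +0.466985;  D = +0.065447+0.462376i
d^4_{1,2}: k∈[1..3] ⇒ +0.903754 -0.412307 +0.025080 = +0.516527;  D = +0.219113-0.467750i
d^4_{2,2}: k∈[0..2] ⇒ +0.705203 -0.772139 +0.088065 = +0.021129;  D = -0.017969+0.011116i
d^4_{3,2}: k∈[0..1] ⇒ -0.797036 +0.218172 = -0.578864;  D = -0.578688-0.014279i
d^4_{4,2}: single k=0 term ⇒ +0.340481;  D = -0.280363-0.193194i
Y_4^{m'}(θ=1.0304,φ=4.8541) and Σ D·Y over m':
  (+0.0018-0.0022i)·(+0.2018-0.1285i)  (-0.0184+0.0058i)·(-0.1675-0.3699i)  (+0.0787+0.0220i)·(-0.2014+0.0587i)  (-0.1568-0.1790i)·(-0.0338-0.2370i)  (+0.0654+0.4624i)·(-0.2632+0.0000i)  (+0.2191-0.4678i)·(+0.0338-0.2370i)  (-0.0180+0.0111i)·(-0.2014-0.0587i)  (-0.5787-0.0143i)·(+0.1675-0.3699i)  (-0.2804-0.1932i)·(+0.2018+0.1285i)
Y_4^2(R⁻¹ n̂) = -0.299329-0.005461i

Re=-0.2993 Im=-0.0055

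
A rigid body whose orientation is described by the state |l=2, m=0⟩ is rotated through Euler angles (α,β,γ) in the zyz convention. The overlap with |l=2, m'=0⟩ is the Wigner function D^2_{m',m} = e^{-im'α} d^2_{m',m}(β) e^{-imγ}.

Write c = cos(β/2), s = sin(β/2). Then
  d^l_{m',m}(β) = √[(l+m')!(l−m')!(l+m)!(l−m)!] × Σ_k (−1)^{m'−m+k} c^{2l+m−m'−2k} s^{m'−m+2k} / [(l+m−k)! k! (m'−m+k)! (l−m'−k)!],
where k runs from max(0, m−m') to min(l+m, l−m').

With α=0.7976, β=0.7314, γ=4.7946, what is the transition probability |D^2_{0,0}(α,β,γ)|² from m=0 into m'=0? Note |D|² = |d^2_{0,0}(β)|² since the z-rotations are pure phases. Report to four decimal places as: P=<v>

P=0.1095

Split into d^2_{0,0}(β=0.7314) × two z-phases.
c=cos(0.7314/2)=0.933874, s=sin(0.7314/2)=0.357603; N=√[2·2·2·2]=4.000000
Admissible k: 0..2 (factorial args all ≥0)
  k=0: (−1)^0·4.0000/(4)·0.9339^4·0.3576^0 = +0.760593
  k=1: (−1)^1·4.0000/(1)·0.9339^2·0.3576^2 = -0.446107
  k=2: (−1)^2·4.0000/(4)·0.9339^0·0.3576^4 = +0.016353
d^2_{0,0}(0.7314) = +0.760593 -0.446107 +0.016353 = +0.330840
|D^2_{0,0}|² = |d^2_{0,0}(β)|² = (+0.330840)² = 0.109455 (the z-rotation phases have unit modulus)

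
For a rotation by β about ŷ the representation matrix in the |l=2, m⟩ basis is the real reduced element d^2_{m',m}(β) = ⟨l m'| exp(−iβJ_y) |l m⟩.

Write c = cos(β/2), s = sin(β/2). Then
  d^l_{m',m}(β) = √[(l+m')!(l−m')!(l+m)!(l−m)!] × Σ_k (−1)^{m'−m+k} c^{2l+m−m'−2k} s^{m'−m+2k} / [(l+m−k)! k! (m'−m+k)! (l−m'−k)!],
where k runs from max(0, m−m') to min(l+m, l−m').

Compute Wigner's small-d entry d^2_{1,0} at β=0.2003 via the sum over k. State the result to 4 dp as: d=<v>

d=-0.2388

d^2_{1,0}(β=0.2003) via Wigner's sum:
Half-angle: c=0.994989, s=0.099983. N=√(6·1·2·2)=4.898979
Admissible k: 0..1 (factorial args all ≥0)
  k=0: (−1)^1·4.8990/(2)·0.9950^3·0.1000^1 = -0.241243
  k=1: (−1)^2·4.8990/(2)·0.9950^1·0.1000^3 = +0.002436
d^2_{1,0}(0.2003) = -0.241243 +0.002436 = -0.238807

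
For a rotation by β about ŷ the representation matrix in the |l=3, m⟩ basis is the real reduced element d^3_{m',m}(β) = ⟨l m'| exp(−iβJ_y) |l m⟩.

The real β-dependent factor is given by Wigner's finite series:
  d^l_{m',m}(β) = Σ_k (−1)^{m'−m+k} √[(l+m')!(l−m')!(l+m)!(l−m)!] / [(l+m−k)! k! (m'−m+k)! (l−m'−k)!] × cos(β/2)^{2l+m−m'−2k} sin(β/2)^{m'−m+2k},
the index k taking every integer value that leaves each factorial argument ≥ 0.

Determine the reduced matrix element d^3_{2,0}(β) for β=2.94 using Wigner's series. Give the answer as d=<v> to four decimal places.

d^3_{2,0}(β=2.94) via Wigner's sum:
c=cos(2.94/2)=0.100626, s=sin(2.94/2)=0.994924; N=√[120·1·6·6]=65.726707
k: max(0,(0)−(2))=0 … min(3+(0),3−(2))=1
  k=0: (−1)^2·65.7267/(12)·0.1006^4·0.9949^2 = +0.000556
  k=1: (−1)^3·65.7267/(12)·0.1006^2·0.9949^4 = -0.054342
d^3_{2,0}(2.94) = +0.000556 -0.054342 = -0.053787

d=-0.0538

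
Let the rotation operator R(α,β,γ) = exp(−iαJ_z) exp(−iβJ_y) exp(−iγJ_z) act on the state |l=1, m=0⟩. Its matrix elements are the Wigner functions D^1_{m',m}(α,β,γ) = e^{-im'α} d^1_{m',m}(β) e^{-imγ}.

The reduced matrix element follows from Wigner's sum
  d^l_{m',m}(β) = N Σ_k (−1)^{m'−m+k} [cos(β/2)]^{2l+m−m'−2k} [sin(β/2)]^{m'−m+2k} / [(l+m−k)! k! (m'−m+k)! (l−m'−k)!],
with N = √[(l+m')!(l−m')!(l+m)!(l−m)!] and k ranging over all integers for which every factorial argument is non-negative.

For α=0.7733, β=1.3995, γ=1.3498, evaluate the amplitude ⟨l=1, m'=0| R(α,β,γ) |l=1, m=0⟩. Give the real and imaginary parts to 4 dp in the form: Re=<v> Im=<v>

Re=0.1705 Im=0.0000

First d^1_{0,0}(β=1.3995), then the phase factors e^{-i(0)α} and e^{-i(0)γ}:
Half-angle: c=0.765003, s=0.644026. N=√(1·1·1·1)=1.000000
The bounds max(0,m−m')=0 and min(l+m,l−m')=1 give 2 terms
  k=0: (−1)^0·1.0000/(1)·0.7650^2·0.6440^0 = +0.585230
  k=1: (−1)^1·1.0000/(1)·0.7650^0·0.6440^2 = -0.414770
d^1_{0,0}(1.3995) = +0.585230 -0.414770 = +0.170460
Phases: e^{-i·(0)·0.7733}=+1.000000+0.000000i, e^{-i·(0)·1.3498}=+1.000000+0.000000i ⇒ D=+0.170460+0.000000i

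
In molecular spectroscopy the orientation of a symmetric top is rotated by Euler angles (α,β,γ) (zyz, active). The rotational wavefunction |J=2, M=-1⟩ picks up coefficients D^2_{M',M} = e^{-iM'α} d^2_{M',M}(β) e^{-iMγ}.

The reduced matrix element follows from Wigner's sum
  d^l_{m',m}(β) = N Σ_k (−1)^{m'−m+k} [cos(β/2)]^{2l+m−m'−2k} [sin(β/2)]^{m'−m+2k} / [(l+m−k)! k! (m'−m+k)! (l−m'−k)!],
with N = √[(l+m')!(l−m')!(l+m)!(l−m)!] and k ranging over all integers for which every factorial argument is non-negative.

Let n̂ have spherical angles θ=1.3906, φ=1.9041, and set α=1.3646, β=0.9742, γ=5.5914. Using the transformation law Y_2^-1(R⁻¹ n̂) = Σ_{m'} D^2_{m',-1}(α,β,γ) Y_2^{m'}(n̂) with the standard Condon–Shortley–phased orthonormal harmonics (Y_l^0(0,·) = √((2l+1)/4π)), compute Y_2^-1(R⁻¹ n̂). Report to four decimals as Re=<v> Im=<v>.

Re=-0.0441 Im=-0.3686

Need the full column D^2_{m',-1} for m'=−2..2 at α=1.3646, β=0.9742, γ=5.5914.
cos(β/2)=0.883694, sin(β/2)=0.468065
d^2_{-2,-1}: single k=1 term ⇒ +0.646014;  D = -0.290622+0.576952i
d^2_{-1,-1}: k∈[0..1] ⇒ +0.609828 -0.513260 = +0.096568;  D = +0.075523+0.060180i
d^2_{0,-1}: k∈[0..1] ⇒ -0.791202 +0.221971 = -0.569231;  D = -0.438370+0.363120i
d^2_{1,-1}: k∈[0..1] ⇒ +0.513260 -0.047998 = +0.465262;  D = -0.217151-0.411478i
d^2_{2,-1}: single k=0 term ⇒ -0.181239;  D = +0.174211-0.049981i
Y_2^{m'}(θ=1.3906,φ=1.9041) and Σ D·Y over m':
  (-0.2906+0.5770i)·(-0.2938+0.2312i)  (+0.0755+0.0602i)·(-0.0446-0.1287i)  (-0.4384+0.3631i)·(-0.2850+0.0000i)  (-0.2172-0.4115i)·(+0.0446-0.1287i)  (+0.1742-0.0500i)·(-0.2938-0.2312i)
Y_2^-1(R⁻¹ n̂) = -0.044050-0.368574i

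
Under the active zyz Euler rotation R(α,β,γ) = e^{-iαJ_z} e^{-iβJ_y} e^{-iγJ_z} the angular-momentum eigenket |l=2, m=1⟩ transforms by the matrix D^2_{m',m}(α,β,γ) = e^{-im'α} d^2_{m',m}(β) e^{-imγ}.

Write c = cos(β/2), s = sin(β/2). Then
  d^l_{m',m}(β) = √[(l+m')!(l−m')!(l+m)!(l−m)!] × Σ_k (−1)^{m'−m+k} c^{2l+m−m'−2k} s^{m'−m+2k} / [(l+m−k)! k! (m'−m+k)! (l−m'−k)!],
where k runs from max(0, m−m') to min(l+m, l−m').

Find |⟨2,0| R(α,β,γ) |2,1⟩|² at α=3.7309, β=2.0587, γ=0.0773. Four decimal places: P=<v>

D^2_{0,1}(3.7309,2.0587,0.0773) = e^{-i·0·3.7309}·d^2_{0,1}(2.0587)·e^{-i·1·0.0773}. Compute d first:
Half-angle: c=0.515376, s=0.856964. N=√(2·2·6·1)=4.898979
Admissible k: 1..2 (factorial args all ≥0)
  k=1: (−1)^0·4.8990/(2)·0.5154^3·0.8570^1 = +0.287350
  k=2: (−1)^1·4.8990/(2)·0.5154^1·0.8570^3 = -0.794489
d^2_{0,1}(2.0587) = +0.287350 -0.794489 = -0.507139
|D^2_{0,1}|² = |d^2_{0,1}(β)|² = (-0.507139)² = 0.257190 (the z-rotation phases have unit modulus)

P=0.2572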